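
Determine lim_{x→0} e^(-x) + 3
Direct substitution at x = 0 gives 4.

Final answer: 4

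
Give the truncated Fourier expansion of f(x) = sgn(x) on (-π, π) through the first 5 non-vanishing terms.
4·sin(x)/π + 4·sin(3·x)/(3·π) + 4·sin(5·x)/(5·π) + 4·sin(7·x)/(7·π) + 4·sin(9·x)/(9·π)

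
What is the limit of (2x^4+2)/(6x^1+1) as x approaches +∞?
This is an ∞/∞ indeterminate form as x → +∞.
Divide numerator and denominator by x^4 and let the lower-order terms vanish; the numerator's degree 4 exceeds the denominator's degree 1, so the quotient diverges.
Limit = ∞.

Final answer: ∞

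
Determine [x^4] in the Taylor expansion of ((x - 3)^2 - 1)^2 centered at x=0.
Expand to order 4: ((x - 3)^2 - 1)^2 = x^4 - 12·x^3 + 52·x^2 - 96·x + 64 + O(x^5).
The coefficient of x^4 is 1.

Final answer: 1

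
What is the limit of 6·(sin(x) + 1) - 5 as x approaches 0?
Direct substitution at x = 0 gives 1.

Final answer: 1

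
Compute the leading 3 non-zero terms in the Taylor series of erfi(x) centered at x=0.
x^5/(5·√(π)) + 2·x^3/(3·√(π)) + 2·x/√(π)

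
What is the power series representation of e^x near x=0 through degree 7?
x^7/5040 + x^6/720 + x^5/120 + x^4/24 + x^3/6 + x^2/2 + x + 1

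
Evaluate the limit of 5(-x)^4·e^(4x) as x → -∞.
This is a 0·∞ indeterminate form at x → -∞.
Rewrite the product as 5(-x)^4 / e^(-4x) (an ∞/∞ form) and apply L'Hôpital, or use the standard hierarchy e^(4|x|) ≫ |(-x)^4| as x → -∞.
The indeterminate product → 0, so the limit = 0.

Final answer: 0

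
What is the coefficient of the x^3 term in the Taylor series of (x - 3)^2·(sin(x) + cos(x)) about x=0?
Expand to order 3: (x - 3)^2·(sin(x) + cos(x)) = 5·x^3/2 - 19·x^2/2 + 3·x + 9 + O(x^4).
The coefficient of x^3 is 5/2.

Final answer: 5/2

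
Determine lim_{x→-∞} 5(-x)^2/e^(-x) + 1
The quotient is an ∞/∞ indeterminate form as x → -∞.
Compare growth rates of the dominant terms (exponentials ≫ polynomials ≫ logarithms), or apply L'Hôpital's rule; the quotient → 0.
Adding the constant: 0 + 1 = 1. Limit = 1.

Final answer: 1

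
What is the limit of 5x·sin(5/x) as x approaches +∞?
As x → +∞: let u = 5/x → 0⁺; then 5·x·sin(5/x) = 5·5·sin(u)/u → 5·5·1 = 25.
Limit = 25.

Final answer: 25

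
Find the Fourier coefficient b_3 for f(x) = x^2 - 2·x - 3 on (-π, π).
b_3 = (1/π) ∫_{-π}^{π} f(x)·sin(3x) dx.
Evaluate the integral (use parity and integration by parts as needed): b_3 = -4/3.

Final answer: -4/3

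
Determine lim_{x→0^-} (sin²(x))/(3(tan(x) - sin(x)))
Both numerator and denominator → 0 as x → 0^-; this is a 0/0 indeterminate form.
Expand each to leading order near x = 0: numerator ~ x^2, denominator ~ 3·x^3/2.
The limit of the ratio is -∞.

Final answer: -∞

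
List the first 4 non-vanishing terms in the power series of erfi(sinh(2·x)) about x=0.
3856·x^7/(105·√(π)) + 88·x^5/(5·√(π)) + 8·x^3/√(π) + 4·x/√(π)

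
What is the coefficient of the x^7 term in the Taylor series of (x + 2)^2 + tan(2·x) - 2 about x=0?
Expand to order 7: (x + 2)^2 + tan(2·x) - 2 = 2176·x^7/315 + 64·x^5/15 + 8·x^3/3 + x^2 + 6·x + 2 + O(x^8).
The coefficient of x^7 is 2176/315.

Final answer: 2176/315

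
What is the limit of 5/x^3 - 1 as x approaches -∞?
Evaluate the dominant behaviour as x → -∞; each term tends to a finite value or vanishes.
Limit = -1.

Final answer: -1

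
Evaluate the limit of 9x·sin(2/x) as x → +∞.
As x → +∞: let u = 2/x → 0⁺; then 9·x·sin(2/x) = 9·2·sin(u)/u → 9·2·1 = 18.
Limit = 18.

Final answer: 18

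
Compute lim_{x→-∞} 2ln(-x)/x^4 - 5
The quotient is an ∞/∞ indeterminate form as x → -∞.
Compare growth rates of the dominant terms (exponentials ≫ polynomials ≫ logarithms), or apply L'Hôpital's rule; the quotient → 0.
Adding the constant: 0 - 5 = -5. Limit = -5.

Final answer: -5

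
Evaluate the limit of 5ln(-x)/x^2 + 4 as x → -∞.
The quotient is an ∞/∞ indeterminate form as x → -∞.
Compare growth rates of the dominant terms (exponentials ≫ polynomials ≫ logarithms), or apply L'Hôpital's rule; the quotient → 0.
Adding the constant: 0 + 4 = 4. Limit = 4.

Final answer: 4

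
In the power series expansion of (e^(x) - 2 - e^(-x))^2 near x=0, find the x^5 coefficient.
Expand to order 5: (e^(x) - 2 - e^(-x))^2 = -x^5/15 + 4·x^4/3 - 4·x^3/3 + 4·x^2 - 8·x + 4 + O(x^6).
The coefficient of x^5 is -1/15.

Final answer: -1/15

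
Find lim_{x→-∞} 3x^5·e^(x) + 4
The product is a 0·∞ indeterminate form at x → -∞.
Rewrite the product as 3x^5 / e^(-x) (an ∞/∞ form) and apply L'Hôpital, or use the standard hierarchy e^(|x|) ≫ |x^5| as x → -∞.
The indeterminate product → 0, so the limit = 4.

Final answer: 4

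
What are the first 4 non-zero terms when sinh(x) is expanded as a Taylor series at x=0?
x^7/5040 + x^5/120 + x^3/6 + x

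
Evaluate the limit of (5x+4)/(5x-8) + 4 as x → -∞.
Evaluate the dominant behaviour as x → -∞; each term tends to a finite value or vanishes.
Limit = 5.

Final answer: 5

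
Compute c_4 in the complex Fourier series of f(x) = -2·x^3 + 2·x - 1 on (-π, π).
Compute the real Fourier coefficients first: a_4 = 0, b_4 = -11/8 + π^2.
Then c_4 = (a_4 − i·b_4)/2 = -i·π^2/2 + 11·i/16.

Final answer: -i·π^2/2 + 11·i/16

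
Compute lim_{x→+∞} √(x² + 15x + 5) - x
This is an ∞ − ∞ indeterminate form.
Multiply and divide by the conjugate √(x²+15x + 5) + x; the x² terms cancel, leaving (15x + 5)/(√(x²+15x + 5)+x) → 15/2.
Limit = 15/2.

Final answer: 15/2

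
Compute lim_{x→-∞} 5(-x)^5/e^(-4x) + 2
The quotient is an ∞/∞ indeterminate form as x → -∞.
Compare growth rates of the dominant terms (exponentials ≫ polynomials ≫ logarithms), or apply L'Hôpital's rule; the quotient → 0.
Adding the constant: 0 + 2 = 2. Limit = 2.

Final answer: 2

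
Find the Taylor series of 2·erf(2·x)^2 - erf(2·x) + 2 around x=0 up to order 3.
16·x^3/(3·√(π)) + 32·x^2/π - 4·x/√(π) + 2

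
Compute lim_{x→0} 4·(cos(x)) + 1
Direct substitution at x = 0 gives 5.

Final answer: 5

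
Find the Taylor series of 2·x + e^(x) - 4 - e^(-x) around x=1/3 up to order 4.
(-10·e^(1/3) - 3 + 3·e^(2/3))·e^(-1/3)/3 + (1 + e^(2/3) + 2·e^(1/3))·e^(-1/3)·(x - 1/3) + (-1 + e^(2/3))·e^(-1/3)·(x - 1/3)^2/2 + (1 + e^(2/3))·e^(-1/3)·(x - 1/3)^3/6 + (-1 + e^(2/3))·e^(-1/3)·(x - 1/3)^4/24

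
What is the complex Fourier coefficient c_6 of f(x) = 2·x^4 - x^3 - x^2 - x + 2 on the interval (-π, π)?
Compute the real Fourier coefficients first: a_6 = -5/27 + 4·π^2/9, b_6 = 5/18 + π^2/3.
Then c_6 = (a_6 − i·b_6)/2 = -5/54 + 2·π^2/9 - i·π^2/6 - 5·i/36.

Final answer: -5/54 + 2·π^2/9 - i·π^2/6 - 5·i/36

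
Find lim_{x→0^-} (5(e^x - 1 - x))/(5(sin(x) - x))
Both numerator and denominator → 0 as x → 0^-; this is a 0/0 indeterminate form.
Expand each to leading order near x = 0: numerator ~ 5·x^2/2, denominator ~ -5·x^3/6.
The limit of the ratio is ∞.

Final answer: ∞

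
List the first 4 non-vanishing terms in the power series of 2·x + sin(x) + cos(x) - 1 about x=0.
x^4/24 - x^3/6 - x^2/2 + 3·x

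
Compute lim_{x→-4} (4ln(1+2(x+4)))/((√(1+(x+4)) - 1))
Both numerator and denominator → 0 as x → -4; this is a 0/0 indeterminate form.
Expand each to leading order near x = -4: numerator ~ 8·(x + 4), denominator ~ (x + 4)/2.
The limit of the ratio is 16.

Final answer: 16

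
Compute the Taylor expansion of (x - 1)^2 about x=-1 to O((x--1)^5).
4 - 4·(x + 1) + (x + 1)^2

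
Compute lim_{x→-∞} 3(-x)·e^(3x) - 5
The product is a 0·∞ indeterminate form at x → -∞.
Rewrite the product as 3(-x) / e^(-3x) (an ∞/∞ form) and apply L'Hôpital, or use the standard hierarchy e^(3|x|) ≫ |(-x)| as x → -∞.
The indeterminate product → 0, so the limit = -5.

Final answer: -5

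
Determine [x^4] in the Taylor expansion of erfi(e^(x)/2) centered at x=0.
Expand to order 4: erfi(e^(x)/2) = 79·x^4·e^(1/4)/(192·√(π)) + 13·x^3·e^(1/4)/(24·√(π)) + 3·x^2·e^(1/4)/(4·√(π)) + x·e^(1/4)/√(π) + erfi(1/2) + O(x^5).
The coefficient of x^4 is 79·e^(1/4)/(192·√(π)).

Final answer: 79·e^(1/4)/(192·√(π))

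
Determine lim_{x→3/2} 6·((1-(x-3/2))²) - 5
Direct substitution at x = 3/2 gives 1.

Final answer: 1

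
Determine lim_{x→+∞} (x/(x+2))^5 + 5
As x → +∞: x/(x+2) = 1/(1 + 2/x) → 1, and the 5th power of a limit-1 base also → 1; with the additive constant, 1 + 5 = 6.
Limit = 6.

Final answer: 6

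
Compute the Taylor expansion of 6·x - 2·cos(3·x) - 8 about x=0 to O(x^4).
9·x^2 + 6·x - 10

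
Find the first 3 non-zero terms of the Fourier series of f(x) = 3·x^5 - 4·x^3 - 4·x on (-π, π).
(-128·π^2 + 6·π^4 + 760)·sin(x) + (-3·π^4 - 49/2 + 19·π^2)·sin(2·x) + (-64·π^2/9 + 56/27 + 2·π^4)·sin(3·x)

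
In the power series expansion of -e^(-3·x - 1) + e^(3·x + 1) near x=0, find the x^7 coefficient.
Expand to order 7: -e^(-3·x - 1) + e^(3·x + 1) = x^7·(243·e^(-1)/560 + 243·e/560) + x^6·(-81·e^(-1)/80 + 81·e/80) + x^5·(81·e^(-1)/40 + 81·e/40) + x^4·(-27·e^(-1)/8 + 27·e/8) + x^3·(9·e^(-1)/2 + 9·e/2) + x^2·(-9·e^(-1)/2 + 9·e/2) + x·(3·e^(-1) + 3·e) - e^(-1) + e + O(x^8).
The coefficient of x^7 is 243·e^(-1)/560 + 243·e/560.

Final answer: 243·e^(-1)/560 + 243·e/560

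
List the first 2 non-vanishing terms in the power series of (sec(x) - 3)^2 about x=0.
4 - 2·x^2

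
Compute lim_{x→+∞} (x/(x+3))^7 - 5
As x → +∞: x/(x+3) = 1/(1 + 3/x) → 1, and the 7th power of a limit-1 base also → 1; with the additive constant, 1 - 5 = -4.
Limit = -4.

Final answer: -4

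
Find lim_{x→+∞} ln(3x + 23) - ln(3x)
This is an ∞ − ∞ indeterminate form.
Combine the logarithms: ln(3x+23) − ln(3x) = ln((3x+23)/(3x)) = ln(1 + 23/(3x)) → ln(1) = 0.
Limit = 0.

Final answer: 0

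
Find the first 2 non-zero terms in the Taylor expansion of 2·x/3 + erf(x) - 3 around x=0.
x·(2/3 + 2/√(π)) - 3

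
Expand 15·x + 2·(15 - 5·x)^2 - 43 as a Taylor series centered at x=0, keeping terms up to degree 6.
50·x^2 - 285·x + 407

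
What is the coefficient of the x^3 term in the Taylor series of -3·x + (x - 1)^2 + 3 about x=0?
Expand to order 3: -3·x + (x - 1)^2 + 3 = x^2 - 5·x + 4 + O(x^4).
The coefficient of x^3 is 0.

Final answer: 0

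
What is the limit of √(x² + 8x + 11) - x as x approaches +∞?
This is an ∞ − ∞ indeterminate form.
Multiply and divide by the conjugate √(x²+8x + 11) + x; the x² terms cancel, leaving (8x + 11)/(√(x²+8x + 11)+x) → 8/2 = 4.
Limit = 4.

Final answer: 4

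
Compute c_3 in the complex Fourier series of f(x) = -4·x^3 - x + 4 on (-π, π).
Compute the real Fourier coefficients first: a_3 = 0, b_3 = 10/9 - 8·π^2/3.
Then c_3 = (a_3 − i·b_3)/2 = -5·i/9 + 4·i·π^2/3.

Final answer: -5·i/9 + 4·i·π^2/3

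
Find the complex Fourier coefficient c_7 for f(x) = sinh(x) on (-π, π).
Compute the real Fourier coefficients first: a_7 = 0, b_7 = 7·sinh(π)/(25·π).
Then c_7 = (a_7 − i·b_7)/2 = -7·i·sinh(π)/(50·π).

Final answer: -7·i·sinh(π)/(50·π)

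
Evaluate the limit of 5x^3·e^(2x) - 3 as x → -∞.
The product is a 0·∞ indeterminate form at x → -∞.
Rewrite the product as 5x^3 / e^(-2x) (an ∞/∞ form) and apply L'Hôpital, or use the standard hierarchy e^(2|x|) ≫ |x^3| as x → -∞.
The indeterminate product → 0, so the limit = -3.

Final answer: -3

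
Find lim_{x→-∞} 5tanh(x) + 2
Evaluate the dominant behaviour as x → -∞; each term tends to a finite value or vanishes.
Limit = -3.

Final answer: -3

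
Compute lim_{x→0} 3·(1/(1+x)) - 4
Direct substitution at x = 0 gives -1.

Final answer: -1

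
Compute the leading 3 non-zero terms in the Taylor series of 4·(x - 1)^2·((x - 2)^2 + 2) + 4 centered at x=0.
60·x^2 - 64·x + 28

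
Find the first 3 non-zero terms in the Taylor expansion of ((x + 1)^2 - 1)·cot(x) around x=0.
-2·x^2/3 + x + 2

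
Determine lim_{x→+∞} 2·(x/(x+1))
Evaluate the dominant behaviour as x → +∞; each term tends to a finite value or vanishes.
Limit = 2.

Final answer: 2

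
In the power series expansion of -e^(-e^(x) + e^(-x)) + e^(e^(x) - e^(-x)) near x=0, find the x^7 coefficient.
989/1260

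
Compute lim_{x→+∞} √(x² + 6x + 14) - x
This is an ∞ − ∞ indeterminate form.
Multiply and divide by the conjugate √(x²+6x + 14) + x; the x² terms cancel, leaving (6x + 14)/(√(x²+6x + 14)+x) → 6/2 = 3.
Limit = 3.

Final answer: 3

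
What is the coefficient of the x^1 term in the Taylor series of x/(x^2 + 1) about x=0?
Expand to order 1: x/(x^2 + 1) = x + O(x^2).
The coefficient of x^1 is 1.

Final answer: 1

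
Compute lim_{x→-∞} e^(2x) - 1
Evaluate the dominant behaviour as x → -∞; each term tends to a finite value or vanishes.
Limit = -1.

Final answer: -1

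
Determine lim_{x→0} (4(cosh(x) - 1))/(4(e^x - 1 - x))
Both numerator and denominator → 0 as x → 0; this is a 0/0 indeterminate form.
Expand each to leading order near x = 0: numerator ~ 2·x^2, denominator ~ 2·x^2.
The limit of the ratio is 1.

Final answer: 1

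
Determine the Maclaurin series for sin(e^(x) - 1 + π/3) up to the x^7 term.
x^7·(-23/1440 + 19·√(3)/720) + x^6·(-37/720 + 11·√(3)/480) + x^5·(-23/240 - √(3)/48) + x^4·(-√(3)/8 - 5/48) - √(3)·x^3/4 + x^2·(1/4 - √(3)/4) + x/2 + √(3)/2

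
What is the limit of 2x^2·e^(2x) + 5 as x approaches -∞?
The product is a 0·∞ indeterminate form at x → -∞.
Rewrite the product as 2x^2 / e^(-2x) (an ∞/∞ form) and apply L'Hôpital, or use the standard hierarchy e^(2|x|) ≫ |x^2| as x → -∞.
The indeterminate product → 0, so the limit = 5.

Final answer: 5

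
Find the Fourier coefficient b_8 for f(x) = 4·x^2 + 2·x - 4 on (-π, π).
b_8 = (1/π) ∫_{-π}^{π} f(x)·sin(8x) dx.
Evaluate the integral (use parity and integration by parts as needed): b_8 = -1/2.

Final answer: -1/2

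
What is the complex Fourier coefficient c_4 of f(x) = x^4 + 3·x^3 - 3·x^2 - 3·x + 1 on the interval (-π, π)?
Compute the real Fourier coefficients first: a_4 = -15/16 + π^2/2, b_4 = 33/16 - 3·π^2/2.
Then c_4 = (a_4 − i·b_4)/2 = -15/32 + π^2/4 - 33·i/32 + 3·i·π^2/4.

Final answer: -15/32 + π^2/4 - 33·i/32 + 3·i·π^2/4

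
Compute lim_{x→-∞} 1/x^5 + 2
Evaluate the dominant behaviour as x → -∞; each term tends to a finite value or vanishes.
Limit = 2.

Final answer: 2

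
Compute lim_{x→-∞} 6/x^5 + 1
Evaluate the dominant behaviour as x → -∞; each term tends to a finite value or vanishes.
Limit = 1.

Final answer: 1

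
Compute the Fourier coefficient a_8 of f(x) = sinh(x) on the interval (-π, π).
a_8 = (1/π) ∫_{-π}^{π} f(x)·cos(8x) dx.
Evaluate the integral (use parity and integration by parts as needed): a_8 = 0.

Final answer: 0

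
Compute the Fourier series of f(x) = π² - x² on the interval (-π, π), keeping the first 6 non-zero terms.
4·cos(x) - cos(2·x) + 4·cos(3·x)/9 - cos(4·x)/4 + 4·cos(5·x)/25 + 2·π^2/3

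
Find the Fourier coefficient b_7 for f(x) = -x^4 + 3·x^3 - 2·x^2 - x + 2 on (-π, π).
b_7 = (1/π) ∫_{-π}^{π} f(x)·sin(7x) dx.
Evaluate the integral (use parity and integration by parts as needed): b_7 = -134/343 + 6·π^2/7.

Final answer: -134/343 + 6·π^2/7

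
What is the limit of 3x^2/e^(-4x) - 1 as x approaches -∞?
The quotient is an ∞/∞ indeterminate form as x → -∞.
Compare growth rates of the dominant terms (exponentials ≫ polynomials ≫ logarithms), or apply L'Hôpital's rule; the quotient → 0.
Adding the constant: 0 - 1 = -1. Limit = -1.

Final answer: -1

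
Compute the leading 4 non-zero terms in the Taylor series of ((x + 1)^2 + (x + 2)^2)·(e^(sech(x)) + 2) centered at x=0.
-3·e·x^3 + x^2·(4 - e/2) + x·(12 + 6·e) + 10 + 5·e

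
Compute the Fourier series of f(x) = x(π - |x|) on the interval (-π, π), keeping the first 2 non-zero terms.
8·sin(x)/π + 8·sin(3·x)/(27·π)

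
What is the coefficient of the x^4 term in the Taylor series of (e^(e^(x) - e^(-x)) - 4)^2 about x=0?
8/3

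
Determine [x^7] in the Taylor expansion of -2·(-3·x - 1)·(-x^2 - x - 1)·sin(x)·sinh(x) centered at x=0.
Expand to order 7: -2·(-3·x - 1)·(-x^2 - x - 1)·sin(x)·sinh(x) = 4·x^7/45 + x^6/45 - 6·x^5 - 8·x^4 - 8·x^3 - 2·x^2 + O(x^8).
The coefficient of x^7 is 4/45.

Final answer: 4/45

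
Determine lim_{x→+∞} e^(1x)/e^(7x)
This is an ∞/∞ indeterminate form as x → +∞.
Rewrite e^(1x)/e^(7x) = e^((1−7)x) = e^(-6x); the exponent coefficient is -6 < 0 so e^(-6x) → 0.
Limit = 0.

Final answer: 0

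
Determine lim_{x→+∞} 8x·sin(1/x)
As x → +∞: let u = 1/x → 0⁺; then 8·x·sin(1/x) = 8·1·sin(u)/u → 8·1·1 = 8.
Limit = 8.

Final answer: 8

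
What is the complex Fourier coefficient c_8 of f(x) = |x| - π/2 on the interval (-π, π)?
Compute the real Fourier coefficients first: a_8 = 0, b_8 = 0.
Then c_8 = (a_8 − i·b_8)/2 = 0.

Final answer: 0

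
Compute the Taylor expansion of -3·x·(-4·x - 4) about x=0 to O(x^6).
12·x^2 + 12·x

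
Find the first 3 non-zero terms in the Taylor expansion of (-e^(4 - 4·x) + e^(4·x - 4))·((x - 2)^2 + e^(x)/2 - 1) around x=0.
x^2·(-173·e^(4)/4 + 61·e^(-4)/4) + x·(21·e^(-4)/2 + 35·e^(4)/2) - 7·e^(4)/2 + 7·e^(-4)/2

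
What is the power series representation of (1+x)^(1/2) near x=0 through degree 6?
-21·x^6/1024 + 7·x^5/256 - 5·x^4/128 + x^3/16 - x^2/8 + x/2 + 1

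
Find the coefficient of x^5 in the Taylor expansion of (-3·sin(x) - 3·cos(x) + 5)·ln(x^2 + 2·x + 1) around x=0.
Expand to order 5: (-3·sin(x) - 3·cos(x) + 5)·ln(x^2 + 2·x + 1) = 51·x^5/20 - 7·x^4/2 + 22·x^3/3 - 8·x^2 + 4·x + O(x^6).
The coefficient of x^5 is 51/20.

Final answer: 51/20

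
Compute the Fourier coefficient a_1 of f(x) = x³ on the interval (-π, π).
a_1 = (1/π) ∫_{-π}^{π} f(x)·cos(1x) dx.
Evaluate the integral (use parity and integration by parts as needed): a_1 = 0.

Final answer: 0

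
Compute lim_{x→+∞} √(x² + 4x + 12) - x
This is an ∞ − ∞ indeterminate form.
Multiply and divide by the conjugate √(x²+4x + 12) + x; the x² terms cancel, leaving (4x + 12)/(√(x²+4x + 12)+x) → 4/2 = 2.
Limit = 2.

Final answer: 2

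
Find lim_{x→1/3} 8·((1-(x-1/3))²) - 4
Direct substitution at x = 1/3 gives 4.

Final answer: 4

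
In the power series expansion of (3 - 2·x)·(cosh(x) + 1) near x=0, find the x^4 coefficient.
Expand to order 4: (3 - 2·x)·(cosh(x) + 1) = x^4/8 - x^3 + 3·x^2/2 - 4·x + 6 + O(x^5).
The coefficient of x^4 is 1/8.

Final answer: 1/8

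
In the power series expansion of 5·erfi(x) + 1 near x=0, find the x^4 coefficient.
Expand to order 4: 5·erfi(x) + 1 = 10·x^3/(3·√(π)) + 10·x/√(π) + 1 + O(x^5).
The coefficient of x^4 is 0.

Final answer: 0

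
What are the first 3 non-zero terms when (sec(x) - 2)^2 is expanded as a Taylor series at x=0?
-x^4/6 - x^2 + 1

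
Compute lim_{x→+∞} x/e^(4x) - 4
The quotient is an ∞/∞ indeterminate form as x → +∞.
The exponential denominator e^(4x) dominates the polynomial numerator (e^x ≫ x as x → ∞), so the quotient → 0.
Adding the constant: 0 - 4 = -4. Limit = -4.

Final answer: -4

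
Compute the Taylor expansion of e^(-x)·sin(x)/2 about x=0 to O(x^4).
x^3/6 - x^2/2 + x/2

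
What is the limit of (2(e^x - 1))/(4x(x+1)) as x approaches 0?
Both numerator and denominator → 0 as x → 0; this is a 0/0 indeterminate form.
Expand each to leading order near x = 0: numerator ~ 2·x, denominator ~ 4·x.
The limit of the ratio is 1/2.

Final answer: 1/2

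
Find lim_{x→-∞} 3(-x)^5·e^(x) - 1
The product is a 0·∞ indeterminate form at x → -∞.
Rewrite the product as 3(-x)^5 / e^(-x) (an ∞/∞ form) and apply L'Hôpital, or use the standard hierarchy e^(|x|) ≫ |(-x)^5| as x → -∞.
The indeterminate product → 0, so the limit = -1.

Final answer: -1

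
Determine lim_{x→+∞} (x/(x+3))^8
As x → +∞: x/(x+3) = 1/(1 + 3/x) → 1, and the 8th power of a limit-1 base also → 1.
Limit = 1.

Final answer: 1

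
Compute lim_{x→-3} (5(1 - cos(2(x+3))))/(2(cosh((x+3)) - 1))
Both numerator and denominator → 0 as x → -3; this is a 0/0 indeterminate form.
Expand each to leading order near x = -3: numerator ~ 10·(x + 3)^2, denominator ~ (x + 3)^2.
The limit of the ratio is 10.

Final answer: 10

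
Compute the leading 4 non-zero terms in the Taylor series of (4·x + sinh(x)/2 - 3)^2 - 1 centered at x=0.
-x^3/2 + 81·x^2/4 - 27·x + 8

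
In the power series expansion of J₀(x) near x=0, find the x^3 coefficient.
Expand to order 3: J₀(x) = 1 - x^2/4 + O(x^4).
The coefficient of x^3 is 0.

Final answer: 0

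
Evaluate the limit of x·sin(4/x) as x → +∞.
As x → +∞: let u = 4/x → 0⁺; then x·sin(4/x) = 4·sin(u)/u → 4·1 = 4.
Limit = 4.

Final answer: 4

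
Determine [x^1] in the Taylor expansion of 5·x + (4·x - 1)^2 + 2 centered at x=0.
Expand to order 1: 5·x + (4·x - 1)^2 + 2 = 3 - 3·x + O(x^2).
The coefficient of x^1 is -3.

Final answer: -3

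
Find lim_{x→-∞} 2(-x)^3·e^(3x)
This is a 0·∞ indeterminate form at x → -∞.
Rewrite the product as 2(-x)^3 / e^(-3x) (an ∞/∞ form) and apply L'Hôpital, or use the standard hierarchy e^(3|x|) ≫ |(-x)^3| as x → -∞.
The indeterminate product → 0, so the limit = 0.

Final answer: 0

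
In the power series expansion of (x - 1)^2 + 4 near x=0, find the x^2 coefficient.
Expand to order 2: (x - 1)^2 + 4 = x^2 - 2·x + 5 + O(x^3).
The coefficient of x^2 is 1.

Final answer: 1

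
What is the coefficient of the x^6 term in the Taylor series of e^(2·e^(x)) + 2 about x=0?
Expand to order 6: e^(2·e^(x)) + 2 = 27·x^6·e^(2)/8 + 227·x^5·e^(2)/60 + 47·x^4·e^(2)/12 + 11·x^3·e^(2)/3 + 3·x^2·e^(2) + 2·x·e^(2) + 2 + e^(2) + O(x^7).
The coefficient of x^6 is 27·e^(2)/8.

Final answer: 27·e^(2)/8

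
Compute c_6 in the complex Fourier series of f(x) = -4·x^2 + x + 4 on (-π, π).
Compute the real Fourier coefficients first: a_6 = -4/9, b_6 = -1/3.
Then c_6 = (a_6 − i·b_6)/2 = -2/9 + i/6.

Final answer: -2/9 + i/6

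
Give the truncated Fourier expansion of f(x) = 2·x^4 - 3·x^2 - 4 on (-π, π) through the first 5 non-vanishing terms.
(108 - 16·π^2)·cos(x) + (-9 + 4·π^2)·cos(2·x) + (68/27 - 16·π^2/9)·cos(3·x) + (-9/8 + π^2)·cos(4·x) - π^2 - 4 + 2·π^4/5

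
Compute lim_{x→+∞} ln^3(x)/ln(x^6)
This is an ∞/∞ indeterminate form as x → +∞.
Write ln(x^6) = 6·ln(x), reducing the quotient to ln^2(x)/6 → ∞.
Limit = ∞.

Final answer: ∞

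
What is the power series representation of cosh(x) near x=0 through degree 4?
x^4/24 + x^2/2 + 1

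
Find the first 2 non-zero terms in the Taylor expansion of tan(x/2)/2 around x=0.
x^3/48 + x/4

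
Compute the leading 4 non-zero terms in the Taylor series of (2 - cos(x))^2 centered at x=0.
-7·x^6/180 + x^4/6 + x^2 + 1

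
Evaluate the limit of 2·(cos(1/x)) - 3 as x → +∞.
Evaluate the dominant behaviour as x → +∞; each term tends to a finite value or vanishes.
Limit = -1.

Final answer: -1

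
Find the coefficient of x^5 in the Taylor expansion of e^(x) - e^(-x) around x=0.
Expand to order 5: e^(x) - e^(-x) = x^5/60 + x^3/3 + 2·x + O(x^6).
The coefficient of x^5 is 1/60.

Final answer: 1/60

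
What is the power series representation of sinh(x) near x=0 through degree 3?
x^3/6 + x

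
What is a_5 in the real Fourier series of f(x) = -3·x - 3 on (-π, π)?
a_5 = (1/π) ∫_{-π}^{π} f(x)·cos(5x) dx.
Evaluate the integral (use parity and integration by parts as needed): a_5 = 0.

Final answer: 0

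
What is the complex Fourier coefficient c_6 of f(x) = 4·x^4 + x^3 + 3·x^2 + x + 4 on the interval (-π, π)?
Compute the real Fourier coefficients first: a_6 = 5/27 + 8·π^2/9, b_6 = -π^2/3 - 5/18.
Then c_6 = (a_6 − i·b_6)/2 = 5/54 + 4·π^2/9 + 5·i/36 + i·π^2/6.

Final answer: 5/54 + 4·π^2/9 + 5·i/36 + i·π^2/6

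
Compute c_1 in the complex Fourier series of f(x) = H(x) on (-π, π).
Compute the real Fourier coefficients first: a_1 = 0, b_1 = 2/π.
Then c_1 = (a_1 − i·b_1)/2 = -i/π.

Final answer: -i/π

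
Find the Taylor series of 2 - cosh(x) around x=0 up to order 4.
-x^4/24 - x^2/2 + 1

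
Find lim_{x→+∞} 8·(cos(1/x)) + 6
Evaluate the dominant behaviour as x → +∞; each term tends to a finite value or vanishes.
Limit = 14.

Final answer: 14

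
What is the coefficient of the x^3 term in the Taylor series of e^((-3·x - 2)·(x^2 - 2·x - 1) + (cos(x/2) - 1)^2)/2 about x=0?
Expand to order 3: e^((-3·x - 2)·(x^2 - 2·x - 1) + (cos(x/2) - 1)^2)/2 = 493·x^3·e^(2)/12 + 57·x^2·e^(2)/4 + 7·x·e^(2)/2 + e^(2)/2 + O(x^4).
The coefficient of x^3 is 493·e^(2)/12.

Final answer: 493·e^(2)/12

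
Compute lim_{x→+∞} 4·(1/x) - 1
Evaluate the dominant behaviour as x → +∞; each term tends to a finite value or vanishes.
Limit = -1.

Final answer: -1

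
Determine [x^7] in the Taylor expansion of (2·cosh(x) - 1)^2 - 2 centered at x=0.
Expand to order 7: (2·cosh(x) - 1)^2 - 2 = 31·x^6/180 + 7·x^4/6 + 2·x^2 - 1 + O(x^8).
The coefficient of x^7 is 0.

Final answer: 0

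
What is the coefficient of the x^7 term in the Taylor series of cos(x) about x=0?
Expand to order 7: cos(x) = -x^6/720 + x^4/24 - x^2/2 + 1 + O(x^8).
The coefficient of x^7 is 0.

Final answer: 0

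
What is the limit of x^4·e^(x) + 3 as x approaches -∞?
The product is a 0·∞ indeterminate form at x → -∞.
Rewrite the product as x^4 / e^(-x) (an ∞/∞ form) and apply L'Hôpital, or use the standard hierarchy e^(|x|) ≫ |x^4| as x → -∞.
The indeterminate product → 0, so the limit = 3.

Final answer: 3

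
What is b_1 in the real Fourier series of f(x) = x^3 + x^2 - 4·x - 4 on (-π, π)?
b_1 = (1/π) ∫_{-π}^{π} f(x)·sin(1x) dx.
Evaluate the integral (use parity and integration by parts as needed): b_1 = -20 + 2·π^2.

Final answer: -20 + 2·π^2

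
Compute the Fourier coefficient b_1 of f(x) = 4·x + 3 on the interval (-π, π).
b_1 = (1/π) ∫_{-π}^{π} f(x)·sin(1x) dx.
Evaluate the integral (use parity and integration by parts as needed): b_1 = 8.

Final answer: 8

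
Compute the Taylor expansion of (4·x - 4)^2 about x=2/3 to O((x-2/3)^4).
16/9 - 32·(x - 2/3)/3 + 16·(x - 2/3)^2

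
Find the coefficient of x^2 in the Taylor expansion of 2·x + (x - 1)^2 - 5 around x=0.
Expand to order 2: 2·x + (x - 1)^2 - 5 = x^2 - 4 + O(x^3).
The coefficient of x^2 is 1.

Final answer: 1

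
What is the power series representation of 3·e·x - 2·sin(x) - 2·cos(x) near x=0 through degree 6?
x^6/360 - x^5/60 - x^4/12 + x^3/3 + x^2 + x·(-2 + 3·e) - 2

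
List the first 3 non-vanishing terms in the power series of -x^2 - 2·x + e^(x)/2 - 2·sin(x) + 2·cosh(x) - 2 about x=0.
x^2/4 - 7·x/2 + 1/2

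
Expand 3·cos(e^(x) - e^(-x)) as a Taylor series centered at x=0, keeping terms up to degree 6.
4·x^6/5 - 6·x^2 + 3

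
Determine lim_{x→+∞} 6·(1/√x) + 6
Evaluate the dominant behaviour as x → +∞; each term tends to a finite value or vanishes.
Limit = 6.

Final answer: 6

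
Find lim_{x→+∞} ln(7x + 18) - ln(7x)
This is an ∞ − ∞ indeterminate form.
Combine the logarithms: ln(7x+18) − ln(7x) = ln((7x+18)/(7x)) = ln(1 + 18/(7x)) → ln(1) = 0.
Limit = 0.

Final answer: 0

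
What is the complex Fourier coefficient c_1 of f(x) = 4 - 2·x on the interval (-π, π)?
Compute the real Fourier coefficients first: a_1 = 0, b_1 = -4.
Then c_1 = (a_1 − i·b_1)/2 = 2·i.

Final answer: 2·i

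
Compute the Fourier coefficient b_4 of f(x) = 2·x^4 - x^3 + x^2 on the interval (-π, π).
b_4 = (1/π) ∫_{-π}^{π} f(x)·sin(4x) dx.
Evaluate the integral (use parity and integration by parts as needed): b_4 = -3/16 + π^2/2.

Final answer: -3/16 + π^2/2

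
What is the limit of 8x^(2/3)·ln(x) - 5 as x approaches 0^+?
The product is a 0·∞ indeterminate form at x → 0⁺.
Rewrite the product as 8·ln(x) / x^(-2/3) and apply L'Hôpital, or use the standard hierarchy x^(-2/3) ≫ |ln x| as x → 0⁺.
The indeterminate product → 0, so the limit = -5.

Final answer: -5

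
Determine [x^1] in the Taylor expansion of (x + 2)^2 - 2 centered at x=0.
Expand to order 1: (x + 2)^2 - 2 = 4·x + 2 + O(x^2).
The coefficient of x^1 is 4.

Final answer: 4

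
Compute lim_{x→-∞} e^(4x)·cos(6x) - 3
Evaluate the dominant behaviour as x → -∞; each term tends to a finite value or vanishes.
Limit = -3.

Final answer: -3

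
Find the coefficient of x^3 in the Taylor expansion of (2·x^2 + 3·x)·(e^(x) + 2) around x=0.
Expand to order 3: (2·x^2 + 3·x)·(e^(x) + 2) = 7·x^3/2 + 9·x^2 + 9·x + O(x^4).
The coefficient of x^3 is 7/2.

Final answer: 7/2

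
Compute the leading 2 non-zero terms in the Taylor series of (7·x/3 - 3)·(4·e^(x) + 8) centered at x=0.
16·x - 36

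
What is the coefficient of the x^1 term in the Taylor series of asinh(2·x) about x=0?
Expand to order 1: asinh(2·x) = 2·x + O(x^2).
The coefficient of x^1 is 2.

Final answer: 2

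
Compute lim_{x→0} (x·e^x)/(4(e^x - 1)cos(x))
Both numerator and denominator → 0 as x → 0; this is a 0/0 indeterminate form.
Expand each to leading order near x = 0: numerator ~ x, denominator ~ 4·x.
The limit of the ratio is 1/4.

Final answer: 1/4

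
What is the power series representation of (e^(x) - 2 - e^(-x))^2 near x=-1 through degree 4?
(x + 1)^4·(-e - 2 + e^(-1))^2·(e^(-1)/(12·(-e - 2 + e^(-1))) - e/(12·(-e - 2 + e^(-1))) + (e^(-1)/(2·(-e - 2 + e^(-1))) - e/(2·(-e - 2 + e^(-1))))^2 + 2·(e/(6·(-e - 2 + e^(-1))) + e^(-1)/(6·(-e - 2 + e^(-1))))·(e/(-e - 2 + e^(-1)) + e^(-1)/(-e - 2 + e^(-1)))) + (x + 1)^3·(-e - 2 + e^(-1))^2·(2·(e/(-e - 2 + e^(-1)) + e^(-1)/(-e - 2 + e^(-1)))·(e^(-1)/(2·(-e - 2 + e^(-1))) - e/(2·(-e - 2 + e^(-1)))) + e/(3·(-e - 2 + e^(-1))) + e^(-1)/(3·(-e - 2 + e^(-1)))) + (x + 1)^2·(-e - 2 + e^(-1))^2·(e^(-1)/(-e - 2 + e^(-1)) + (e/(-e - 2 + e^(-1)) + e^(-1)/(-e - 2 + e^(-1)))^2 - e/(-e - 2 + e^(-1))) + (x + 1)·(2·e/(-e - 2 + e^(-1)) + 2·e^(-1)/(-e - 2 + e^(-1)))·(-e - 2 + e^(-1))^2 + (-e - 2 + e^(-1))^2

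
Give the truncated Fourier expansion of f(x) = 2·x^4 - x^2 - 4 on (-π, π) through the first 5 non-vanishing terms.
(100 - 16·π^2)·cos(x) + (-7 + 4·π^2)·cos(2·x) + (44/27 - 16·π^2/9)·cos(3·x) + (-5/8 + π^2)·cos(4·x) - 4 - π^2/3 + 2·π^4/5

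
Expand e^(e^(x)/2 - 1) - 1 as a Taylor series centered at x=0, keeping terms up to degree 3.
11·x^3·e^(-1/2)/48 + 3·x^2·e^(-1/2)/8 + x·e^(-1/2)/2 - 1 + e^(-1/2)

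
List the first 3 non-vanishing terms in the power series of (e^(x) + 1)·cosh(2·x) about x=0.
9·x^2/2 + x + 2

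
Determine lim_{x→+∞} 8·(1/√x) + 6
Evaluate the dominant behaviour as x → +∞; each term tends to a finite value or vanishes.
Limit = 6.

Final answer: 6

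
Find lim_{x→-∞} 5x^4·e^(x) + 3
The product is a 0·∞ indeterminate form at x → -∞.
Rewrite the product as 5x^4 / e^(-x) (an ∞/∞ form) and apply L'Hôpital, or use the standard hierarchy e^(|x|) ≫ |x^4| as x → -∞.
The indeterminate product → 0, so the limit = 3.

Final answer: 3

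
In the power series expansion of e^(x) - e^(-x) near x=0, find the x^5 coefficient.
Expand to order 5: e^(x) - e^(-x) = x^5/60 + x^3/3 + 2·x + O(x^6).
The coefficient of x^5 is 1/60.

Final answer: 1/60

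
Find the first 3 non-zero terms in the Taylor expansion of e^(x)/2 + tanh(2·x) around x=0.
x^2/4 + 5·x/2 + 1/2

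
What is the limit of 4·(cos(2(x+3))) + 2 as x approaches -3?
Direct substitution at x = -3 gives 6.

Final answer: 6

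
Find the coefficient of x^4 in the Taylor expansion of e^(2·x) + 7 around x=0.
Expand to order 4: e^(2·x) + 7 = 2·x^4/3 + 4·x^3/3 + 2·x^2 + 2·x + 8 + O(x^5).
The coefficient of x^4 is 2/3.

Final answer: 2/3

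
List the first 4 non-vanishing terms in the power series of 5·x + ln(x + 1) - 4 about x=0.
x^3/3 - x^2/2 + 6·x - 4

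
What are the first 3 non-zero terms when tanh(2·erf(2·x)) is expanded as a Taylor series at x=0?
x^5·(64/(5·√(π)) + 2048/(3·π^(3/2)) + 65536/(15·π^(5/2))) + x^3·(-512/(3·π^(3/2)) - 32/(3·√(π))) + 8·x/√(π)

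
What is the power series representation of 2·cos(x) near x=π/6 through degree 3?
√(3) - (x - π/6) - √(3)·(x - π/6)^2/2 + (x - π/6)^3/6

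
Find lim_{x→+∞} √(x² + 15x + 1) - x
This is an ∞ − ∞ indeterminate form.
Multiply and divide by the conjugate √(x²+15x + 1) + x; the x² terms cancel, leaving (15x + 1)/(√(x²+15x + 1)+x) → 15/2.
Limit = 15/2.

Final answer: 15/2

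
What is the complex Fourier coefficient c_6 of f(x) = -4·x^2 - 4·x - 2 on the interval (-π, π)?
Compute the real Fourier coefficients first: a_6 = -4/9, b_6 = 4/3.
Then c_6 = (a_6 − i·b_6)/2 = -2/9 - 2·i/3.

Final answer: -2/9 - 2·i/3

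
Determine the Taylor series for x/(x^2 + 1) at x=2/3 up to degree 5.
6/13 + 45·(x - 2/3)/169 - 1242·(x - 2/3)^2/2197 + 9639·(x - 2/3)^3/28561 + 29646·(x - 2/3)^4/371293 - 1483515·(x - 2/3)^5/4826809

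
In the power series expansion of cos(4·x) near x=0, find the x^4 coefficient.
Expand to order 4: cos(4·x) = 32·x^4/3 - 8·x^2 + 1 + O(x^5).
The coefficient of x^4 is 32/3.

Final answer: 32/3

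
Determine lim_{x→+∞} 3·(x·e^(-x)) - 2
Evaluate the dominant behaviour as x → +∞; each term tends to a finite value or vanishes.
Limit = -2.

Final answer: -2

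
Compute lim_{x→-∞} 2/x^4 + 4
Evaluate the dominant behaviour as x → -∞; each term tends to a finite value or vanishes.
Limit = 4.

Final answer: 4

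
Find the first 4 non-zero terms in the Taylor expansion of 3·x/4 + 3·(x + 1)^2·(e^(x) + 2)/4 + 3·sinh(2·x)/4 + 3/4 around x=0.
21·x^3/8 + 33·x^2/8 + 15·x/2 + 3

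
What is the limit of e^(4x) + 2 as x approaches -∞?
Evaluate the dominant behaviour as x → -∞; each term tends to a finite value or vanishes.
Limit = 2.

Final answer: 2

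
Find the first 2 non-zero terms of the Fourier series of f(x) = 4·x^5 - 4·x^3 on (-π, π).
(-168·π^2 + 8·π^4 + 1008)·sin(x) + (-4·π^4 - 36 + 24·π^2)·sin(2·x)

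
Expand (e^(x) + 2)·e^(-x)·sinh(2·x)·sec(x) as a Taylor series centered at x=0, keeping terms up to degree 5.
131·x^5/20 - 16·x^4/3 + 9·x^3 - 4·x^2 + 6·x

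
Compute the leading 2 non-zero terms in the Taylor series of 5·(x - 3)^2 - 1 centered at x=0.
44 - 30·x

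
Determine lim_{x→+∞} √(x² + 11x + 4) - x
This is an ∞ − ∞ indeterminate form.
Multiply and divide by the conjugate √(x²+11x + 4) + x; the x² terms cancel, leaving (11x + 4)/(√(x²+11x + 4)+x) → 11/2.
Limit = 11/2.

Final answer: 11/2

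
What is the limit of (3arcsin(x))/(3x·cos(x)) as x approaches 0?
Both numerator and denominator → 0 as x → 0; this is a 0/0 indeterminate form.
Expand each to leading order near x = 0: numerator ~ 3·x, denominator ~ 3·x.
The limit of the ratio is 1.

Final answer: 1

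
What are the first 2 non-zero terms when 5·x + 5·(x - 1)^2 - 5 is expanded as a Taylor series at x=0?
5·x^2 - 5·x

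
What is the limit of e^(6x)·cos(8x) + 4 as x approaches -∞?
Evaluate the dominant behaviour as x → -∞; each term tends to a finite value or vanishes.
Limit = 4.

Final answer: 4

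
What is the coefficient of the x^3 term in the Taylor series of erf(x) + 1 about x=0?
Expand to order 3: erf(x) + 1 = -2·x^3/(3·√(π)) + 2·x/√(π) + 1 + O(x^4).
The coefficient of x^3 is -2/(3·√(π)).

Final answer: -2/(3·√(π))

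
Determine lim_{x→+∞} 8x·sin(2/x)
As x → +∞: let u = 2/x → 0⁺; then 8·x·sin(2/x) = 8·2·sin(u)/u → 8·2·1 = 16.
Limit = 16.

Final answer: 16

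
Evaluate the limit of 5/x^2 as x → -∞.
Evaluate the dominant behaviour as x → -∞; each term tends to a finite value or vanishes.
Limit = 0.

Final answer: 0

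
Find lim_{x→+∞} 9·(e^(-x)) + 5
Evaluate the dominant behaviour as x → +∞; each term tends to a finite value or vanishes.
Limit = 5.

Final answer: 5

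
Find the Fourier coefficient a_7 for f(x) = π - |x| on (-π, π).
a_7 = (1/π) ∫_{-π}^{π} f(x)·cos(7x) dx.
Evaluate the integral (use parity and integration by parts as needed): a_7 = 4/(49·π).

Final answer: 4/(49·π)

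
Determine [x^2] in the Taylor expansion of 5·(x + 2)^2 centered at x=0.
Expand to order 2: 5·(x + 2)^2 = 5·x^2 + 20·x + 20 + O(x^3).
The coefficient of x^2 is 5.

Final answer: 5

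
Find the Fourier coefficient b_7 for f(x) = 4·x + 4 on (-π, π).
b_7 = (1/π) ∫_{-π}^{π} f(x)·sin(7x) dx.
Evaluate the integral (use parity and integration by parts as needed): b_7 = 8/7.

Final answer: 8/7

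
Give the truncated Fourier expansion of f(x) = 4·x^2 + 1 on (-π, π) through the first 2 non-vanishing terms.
-16·cos(x) + 1 + 4·π^2/3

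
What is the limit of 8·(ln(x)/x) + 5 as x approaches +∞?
Evaluate the dominant behaviour as x → +∞; each term tends to a finite value or vanishes.
Limit = 5.

Final answer: 5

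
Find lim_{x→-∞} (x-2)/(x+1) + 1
Evaluate the dominant behaviour as x → -∞; each term tends to a finite value or vanishes.
Limit = 2.

Final answer: 2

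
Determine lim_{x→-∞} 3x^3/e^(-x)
This is an ∞/∞ indeterminate form as x → -∞.
Compare growth rates of the dominant terms (exponentials ≫ polynomials ≫ logarithms), or apply L'Hôpital's rule; the quotient → 0.
Limit = 0.

Final answer: 0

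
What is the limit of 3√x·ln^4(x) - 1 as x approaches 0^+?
The product is a 0·∞ indeterminate form at x → 0⁺.
Rewrite the product as 3·ln^4(x) / x^(-1/2) and apply L'Hôpital, or use the standard hierarchy x^(-1/2) ≫ |ln x|^4 as x → 0⁺.
The indeterminate product → 0, so the limit = -1.

Final answer: -1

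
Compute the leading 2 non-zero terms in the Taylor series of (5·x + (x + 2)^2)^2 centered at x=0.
72·x + 16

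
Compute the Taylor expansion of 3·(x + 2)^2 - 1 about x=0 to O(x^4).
3·x^2 + 12·x + 11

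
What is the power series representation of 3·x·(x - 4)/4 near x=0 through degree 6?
3·x^2/4 - 3·x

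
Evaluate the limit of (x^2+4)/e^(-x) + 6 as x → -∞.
The quotient is an ∞/∞ indeterminate form as x → -∞.
Compare growth rates of the dominant terms (exponentials ≫ polynomials ≫ logarithms), or apply L'Hôpital's rule; the quotient → 0.
Adding the constant: 0 + 6 = 6. Limit = 6.

Final answer: 6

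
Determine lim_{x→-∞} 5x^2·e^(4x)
This is a 0·∞ indeterminate form at x → -∞.
Rewrite the product as 5x^2 / e^(-4x) (an ∞/∞ form) and apply L'Hôpital, or use the standard hierarchy e^(4|x|) ≫ |x^2| as x → -∞.
The indeterminate product → 0, so the limit = 0.

Final answer: 0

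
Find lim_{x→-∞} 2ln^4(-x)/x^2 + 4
The quotient is an ∞/∞ indeterminate form as x → -∞.
Compare growth rates of the dominant terms (exponentials ≫ polynomials ≫ logarithms), or apply L'Hôpital's rule; the quotient → 0.
Adding the constant: 0 + 4 = 4. Limit = 4.

Final answer: 4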